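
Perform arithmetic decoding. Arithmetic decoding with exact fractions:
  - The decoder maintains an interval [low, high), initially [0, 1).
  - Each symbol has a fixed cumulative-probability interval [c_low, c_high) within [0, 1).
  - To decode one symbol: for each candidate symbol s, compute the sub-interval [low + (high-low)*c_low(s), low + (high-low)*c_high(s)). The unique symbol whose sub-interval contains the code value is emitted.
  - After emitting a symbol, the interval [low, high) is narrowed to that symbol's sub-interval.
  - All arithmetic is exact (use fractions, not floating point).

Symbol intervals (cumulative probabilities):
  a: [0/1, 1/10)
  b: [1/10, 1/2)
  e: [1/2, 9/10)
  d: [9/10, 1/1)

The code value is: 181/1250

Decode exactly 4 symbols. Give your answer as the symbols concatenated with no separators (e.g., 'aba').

Answer: bbab

Derivation:
Step 1: interval [0/1, 1/1), width = 1/1 - 0/1 = 1/1
  'a': [0/1 + 1/1*0/1, 0/1 + 1/1*1/10) = [0/1, 1/10)
  'b': [0/1 + 1/1*1/10, 0/1 + 1/1*1/2) = [1/10, 1/2) <- contains code 181/1250
  'e': [0/1 + 1/1*1/2, 0/1 + 1/1*9/10) = [1/2, 9/10)
  'd': [0/1 + 1/1*9/10, 0/1 + 1/1*1/1) = [9/10, 1/1)
  emit 'b', narrow to [1/10, 1/2)
Step 2: interval [1/10, 1/2), width = 1/2 - 1/10 = 2/5
  'a': [1/10 + 2/5*0/1, 1/10 + 2/5*1/10) = [1/10, 7/50)
  'b': [1/10 + 2/5*1/10, 1/10 + 2/5*1/2) = [7/50, 3/10) <- contains code 181/1250
  'e': [1/10 + 2/5*1/2, 1/10 + 2/5*9/10) = [3/10, 23/50)
  'd': [1/10 + 2/5*9/10, 1/10 + 2/5*1/1) = [23/50, 1/2)
  emit 'b', narrow to [7/50, 3/10)
Step 3: interval [7/50, 3/10), width = 3/10 - 7/50 = 4/25
  'a': [7/50 + 4/25*0/1, 7/50 + 4/25*1/10) = [7/50, 39/250) <- contains code 181/1250
  'b': [7/50 + 4/25*1/10, 7/50 + 4/25*1/2) = [39/250, 11/50)
  'e': [7/50 + 4/25*1/2, 7/50 + 4/25*9/10) = [11/50, 71/250)
  'd': [7/50 + 4/25*9/10, 7/50 + 4/25*1/1) = [71/250, 3/10)
  emit 'a', narrow to [7/50, 39/250)
Step 4: interval [7/50, 39/250), width = 39/250 - 7/50 = 2/125
  'a': [7/50 + 2/125*0/1, 7/50 + 2/125*1/10) = [7/50, 177/1250)
  'b': [7/50 + 2/125*1/10, 7/50 + 2/125*1/2) = [177/1250, 37/250) <- contains code 181/1250
  'e': [7/50 + 2/125*1/2, 7/50 + 2/125*9/10) = [37/250, 193/1250)
  'd': [7/50 + 2/125*9/10, 7/50 + 2/125*1/1) = [193/1250, 39/250)
  emit 'b', narrow to [177/1250, 37/250)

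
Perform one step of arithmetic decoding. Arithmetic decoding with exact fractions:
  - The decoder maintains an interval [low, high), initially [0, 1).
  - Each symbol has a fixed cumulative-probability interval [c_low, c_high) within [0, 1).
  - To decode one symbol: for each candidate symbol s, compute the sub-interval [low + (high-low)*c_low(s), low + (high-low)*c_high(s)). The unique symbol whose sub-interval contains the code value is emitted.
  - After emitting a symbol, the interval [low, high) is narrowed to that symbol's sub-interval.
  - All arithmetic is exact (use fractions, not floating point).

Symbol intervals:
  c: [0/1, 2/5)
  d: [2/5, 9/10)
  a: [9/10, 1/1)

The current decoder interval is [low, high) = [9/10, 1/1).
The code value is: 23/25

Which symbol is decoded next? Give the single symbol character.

Interval width = high − low = 1/1 − 9/10 = 1/10
Scaled code = (code − low) / width = (23/25 − 9/10) / 1/10 = 1/5
  c: [0/1, 2/5) ← scaled code falls here ✓
  d: [2/5, 9/10) 
  a: [9/10, 1/1) 

Answer: c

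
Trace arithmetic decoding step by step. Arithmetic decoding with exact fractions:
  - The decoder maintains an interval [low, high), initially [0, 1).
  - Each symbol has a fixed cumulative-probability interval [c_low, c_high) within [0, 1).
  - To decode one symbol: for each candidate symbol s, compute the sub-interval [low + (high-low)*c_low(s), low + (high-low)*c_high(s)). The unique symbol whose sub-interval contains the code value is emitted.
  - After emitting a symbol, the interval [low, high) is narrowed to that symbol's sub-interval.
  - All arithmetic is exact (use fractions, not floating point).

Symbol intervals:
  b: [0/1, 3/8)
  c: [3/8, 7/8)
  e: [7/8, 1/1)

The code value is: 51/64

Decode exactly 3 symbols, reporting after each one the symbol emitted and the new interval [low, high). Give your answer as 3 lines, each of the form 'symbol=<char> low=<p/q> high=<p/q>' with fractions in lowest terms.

Step 1: interval [0/1, 1/1), width = 1/1 - 0/1 = 1/1
  'b': [0/1 + 1/1*0/1, 0/1 + 1/1*3/8) = [0/1, 3/8)
  'c': [0/1 + 1/1*3/8, 0/1 + 1/1*7/8) = [3/8, 7/8) <- contains code 51/64
  'e': [0/1 + 1/1*7/8, 0/1 + 1/1*1/1) = [7/8, 1/1)
  emit 'c', narrow to [3/8, 7/8)
Step 2: interval [3/8, 7/8), width = 7/8 - 3/8 = 1/2
  'b': [3/8 + 1/2*0/1, 3/8 + 1/2*3/8) = [3/8, 9/16)
  'c': [3/8 + 1/2*3/8, 3/8 + 1/2*7/8) = [9/16, 13/16) <- contains code 51/64
  'e': [3/8 + 1/2*7/8, 3/8 + 1/2*1/1) = [13/16, 7/8)
  emit 'c', narrow to [9/16, 13/16)
Step 3: interval [9/16, 13/16), width = 13/16 - 9/16 = 1/4
  'b': [9/16 + 1/4*0/1, 9/16 + 1/4*3/8) = [9/16, 21/32)
  'c': [9/16 + 1/4*3/8, 9/16 + 1/4*7/8) = [21/32, 25/32)
  'e': [9/16 + 1/4*7/8, 9/16 + 1/4*1/1) = [25/32, 13/16) <- contains code 51/64
  emit 'e', narrow to [25/32, 13/16)

Answer: symbol=c low=3/8 high=7/8
symbol=c low=9/16 high=13/16
symbol=e low=25/32 high=13/16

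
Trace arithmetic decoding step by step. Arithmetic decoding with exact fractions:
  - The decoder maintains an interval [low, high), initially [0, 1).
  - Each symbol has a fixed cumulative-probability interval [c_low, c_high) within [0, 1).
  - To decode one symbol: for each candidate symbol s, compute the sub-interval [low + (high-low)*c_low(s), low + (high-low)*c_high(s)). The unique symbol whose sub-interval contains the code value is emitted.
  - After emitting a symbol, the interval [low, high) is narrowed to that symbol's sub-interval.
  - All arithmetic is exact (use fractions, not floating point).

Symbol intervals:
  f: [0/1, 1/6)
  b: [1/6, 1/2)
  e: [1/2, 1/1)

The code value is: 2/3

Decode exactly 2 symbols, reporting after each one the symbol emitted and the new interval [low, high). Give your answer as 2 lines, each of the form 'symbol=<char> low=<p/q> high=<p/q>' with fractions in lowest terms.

Step 1: interval [0/1, 1/1), width = 1/1 - 0/1 = 1/1
  'f': [0/1 + 1/1*0/1, 0/1 + 1/1*1/6) = [0/1, 1/6)
  'b': [0/1 + 1/1*1/6, 0/1 + 1/1*1/2) = [1/6, 1/2)
  'e': [0/1 + 1/1*1/2, 0/1 + 1/1*1/1) = [1/2, 1/1) <- contains code 2/3
  emit 'e', narrow to [1/2, 1/1)
Step 2: interval [1/2, 1/1), width = 1/1 - 1/2 = 1/2
  'f': [1/2 + 1/2*0/1, 1/2 + 1/2*1/6) = [1/2, 7/12)
  'b': [1/2 + 1/2*1/6, 1/2 + 1/2*1/2) = [7/12, 3/4) <- contains code 2/3
  'e': [1/2 + 1/2*1/2, 1/2 + 1/2*1/1) = [3/4, 1/1)
  emit 'b', narrow to [7/12, 3/4)

Answer: symbol=e low=1/2 high=1/1
symbol=b low=7/12 high=3/4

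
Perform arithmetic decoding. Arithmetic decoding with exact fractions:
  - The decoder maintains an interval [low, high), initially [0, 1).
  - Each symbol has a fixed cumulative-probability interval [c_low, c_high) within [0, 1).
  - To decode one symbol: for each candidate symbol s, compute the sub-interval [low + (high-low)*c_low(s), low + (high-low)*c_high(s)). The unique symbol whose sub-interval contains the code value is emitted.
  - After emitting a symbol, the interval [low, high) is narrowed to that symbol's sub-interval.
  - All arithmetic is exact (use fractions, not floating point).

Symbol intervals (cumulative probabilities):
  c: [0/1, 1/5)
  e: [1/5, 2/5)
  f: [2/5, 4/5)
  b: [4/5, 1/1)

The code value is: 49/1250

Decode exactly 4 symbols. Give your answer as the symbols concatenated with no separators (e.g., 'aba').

Step 1: interval [0/1, 1/1), width = 1/1 - 0/1 = 1/1
  'c': [0/1 + 1/1*0/1, 0/1 + 1/1*1/5) = [0/1, 1/5) <- contains code 49/1250
  'e': [0/1 + 1/1*1/5, 0/1 + 1/1*2/5) = [1/5, 2/5)
  'f': [0/1 + 1/1*2/5, 0/1 + 1/1*4/5) = [2/5, 4/5)
  'b': [0/1 + 1/1*4/5, 0/1 + 1/1*1/1) = [4/5, 1/1)
  emit 'c', narrow to [0/1, 1/5)
Step 2: interval [0/1, 1/5), width = 1/5 - 0/1 = 1/5
  'c': [0/1 + 1/5*0/1, 0/1 + 1/5*1/5) = [0/1, 1/25) <- contains code 49/1250
  'e': [0/1 + 1/5*1/5, 0/1 + 1/5*2/5) = [1/25, 2/25)
  'f': [0/1 + 1/5*2/5, 0/1 + 1/5*4/5) = [2/25, 4/25)
  'b': [0/1 + 1/5*4/5, 0/1 + 1/5*1/1) = [4/25, 1/5)
  emit 'c', narrow to [0/1, 1/25)
Step 3: interval [0/1, 1/25), width = 1/25 - 0/1 = 1/25
  'c': [0/1 + 1/25*0/1, 0/1 + 1/25*1/5) = [0/1, 1/125)
  'e': [0/1 + 1/25*1/5, 0/1 + 1/25*2/5) = [1/125, 2/125)
  'f': [0/1 + 1/25*2/5, 0/1 + 1/25*4/5) = [2/125, 4/125)
  'b': [0/1 + 1/25*4/5, 0/1 + 1/25*1/1) = [4/125, 1/25) <- contains code 49/1250
  emit 'b', narrow to [4/125, 1/25)
Step 4: interval [4/125, 1/25), width = 1/25 - 4/125 = 1/125
  'c': [4/125 + 1/125*0/1, 4/125 + 1/125*1/5) = [4/125, 21/625)
  'e': [4/125 + 1/125*1/5, 4/125 + 1/125*2/5) = [21/625, 22/625)
  'f': [4/125 + 1/125*2/5, 4/125 + 1/125*4/5) = [22/625, 24/625)
  'b': [4/125 + 1/125*4/5, 4/125 + 1/125*1/1) = [24/625, 1/25) <- contains code 49/1250
  emit 'b', narrow to [24/625, 1/25)

Answer: ccbb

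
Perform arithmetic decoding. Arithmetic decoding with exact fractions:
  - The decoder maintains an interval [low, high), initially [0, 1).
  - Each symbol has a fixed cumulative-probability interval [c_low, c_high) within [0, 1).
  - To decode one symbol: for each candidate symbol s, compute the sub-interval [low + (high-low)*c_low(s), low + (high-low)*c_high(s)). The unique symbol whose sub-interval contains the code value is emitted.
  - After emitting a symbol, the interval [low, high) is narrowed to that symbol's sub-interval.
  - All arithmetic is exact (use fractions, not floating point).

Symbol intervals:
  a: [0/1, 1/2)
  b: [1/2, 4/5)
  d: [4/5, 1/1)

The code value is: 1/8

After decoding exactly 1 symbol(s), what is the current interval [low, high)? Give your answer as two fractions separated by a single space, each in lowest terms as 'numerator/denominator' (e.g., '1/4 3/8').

Step 1: interval [0/1, 1/1), width = 1/1 - 0/1 = 1/1
  'a': [0/1 + 1/1*0/1, 0/1 + 1/1*1/2) = [0/1, 1/2) <- contains code 1/8
  'b': [0/1 + 1/1*1/2, 0/1 + 1/1*4/5) = [1/2, 4/5)
  'd': [0/1 + 1/1*4/5, 0/1 + 1/1*1/1) = [4/5, 1/1)
  emit 'a', narrow to [0/1, 1/2)

Answer: 0/1 1/2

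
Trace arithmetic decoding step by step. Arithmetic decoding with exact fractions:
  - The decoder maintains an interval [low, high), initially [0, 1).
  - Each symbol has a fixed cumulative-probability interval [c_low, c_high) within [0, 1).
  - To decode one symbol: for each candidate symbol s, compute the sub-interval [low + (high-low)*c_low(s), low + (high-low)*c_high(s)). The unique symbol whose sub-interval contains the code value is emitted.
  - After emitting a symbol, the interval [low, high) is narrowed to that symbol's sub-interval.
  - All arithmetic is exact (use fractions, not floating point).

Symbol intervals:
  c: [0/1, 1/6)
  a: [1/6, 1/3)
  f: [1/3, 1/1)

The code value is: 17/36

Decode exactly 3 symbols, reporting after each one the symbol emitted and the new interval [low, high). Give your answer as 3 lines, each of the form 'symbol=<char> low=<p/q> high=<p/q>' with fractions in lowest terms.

Answer: symbol=f low=1/3 high=1/1
symbol=a low=4/9 high=5/9
symbol=a low=25/54 high=13/27

Derivation:
Step 1: interval [0/1, 1/1), width = 1/1 - 0/1 = 1/1
  'c': [0/1 + 1/1*0/1, 0/1 + 1/1*1/6) = [0/1, 1/6)
  'a': [0/1 + 1/1*1/6, 0/1 + 1/1*1/3) = [1/6, 1/3)
  'f': [0/1 + 1/1*1/3, 0/1 + 1/1*1/1) = [1/3, 1/1) <- contains code 17/36
  emit 'f', narrow to [1/3, 1/1)
Step 2: interval [1/3, 1/1), width = 1/1 - 1/3 = 2/3
  'c': [1/3 + 2/3*0/1, 1/3 + 2/3*1/6) = [1/3, 4/9)
  'a': [1/3 + 2/3*1/6, 1/3 + 2/3*1/3) = [4/9, 5/9) <- contains code 17/36
  'f': [1/3 + 2/3*1/3, 1/3 + 2/3*1/1) = [5/9, 1/1)
  emit 'a', narrow to [4/9, 5/9)
Step 3: interval [4/9, 5/9), width = 5/9 - 4/9 = 1/9
  'c': [4/9 + 1/9*0/1, 4/9 + 1/9*1/6) = [4/9, 25/54)
  'a': [4/9 + 1/9*1/6, 4/9 + 1/9*1/3) = [25/54, 13/27) <- contains code 17/36
  'f': [4/9 + 1/9*1/3, 4/9 + 1/9*1/1) = [13/27, 5/9)
  emit 'a', narrow to [25/54, 13/27)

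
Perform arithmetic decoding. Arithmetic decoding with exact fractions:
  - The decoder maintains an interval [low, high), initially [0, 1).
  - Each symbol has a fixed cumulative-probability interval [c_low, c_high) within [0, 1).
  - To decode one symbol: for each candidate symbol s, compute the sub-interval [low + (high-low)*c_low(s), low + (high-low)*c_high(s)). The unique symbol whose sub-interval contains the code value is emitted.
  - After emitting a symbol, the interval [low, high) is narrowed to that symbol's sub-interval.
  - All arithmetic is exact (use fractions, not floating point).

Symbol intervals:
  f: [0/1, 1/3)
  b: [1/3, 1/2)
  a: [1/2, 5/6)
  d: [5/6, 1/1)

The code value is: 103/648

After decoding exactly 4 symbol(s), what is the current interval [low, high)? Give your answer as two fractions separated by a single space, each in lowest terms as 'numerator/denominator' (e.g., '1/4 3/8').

Answer: 17/108 13/81

Derivation:
Step 1: interval [0/1, 1/1), width = 1/1 - 0/1 = 1/1
  'f': [0/1 + 1/1*0/1, 0/1 + 1/1*1/3) = [0/1, 1/3) <- contains code 103/648
  'b': [0/1 + 1/1*1/3, 0/1 + 1/1*1/2) = [1/3, 1/2)
  'a': [0/1 + 1/1*1/2, 0/1 + 1/1*5/6) = [1/2, 5/6)
  'd': [0/1 + 1/1*5/6, 0/1 + 1/1*1/1) = [5/6, 1/1)
  emit 'f', narrow to [0/1, 1/3)
Step 2: interval [0/1, 1/3), width = 1/3 - 0/1 = 1/3
  'f': [0/1 + 1/3*0/1, 0/1 + 1/3*1/3) = [0/1, 1/9)
  'b': [0/1 + 1/3*1/3, 0/1 + 1/3*1/2) = [1/9, 1/6) <- contains code 103/648
  'a': [0/1 + 1/3*1/2, 0/1 + 1/3*5/6) = [1/6, 5/18)
  'd': [0/1 + 1/3*5/6, 0/1 + 1/3*1/1) = [5/18, 1/3)
  emit 'b', narrow to [1/9, 1/6)
Step 3: interval [1/9, 1/6), width = 1/6 - 1/9 = 1/18
  'f': [1/9 + 1/18*0/1, 1/9 + 1/18*1/3) = [1/9, 7/54)
  'b': [1/9 + 1/18*1/3, 1/9 + 1/18*1/2) = [7/54, 5/36)
  'a': [1/9 + 1/18*1/2, 1/9 + 1/18*5/6) = [5/36, 17/108)
  'd': [1/9 + 1/18*5/6, 1/9 + 1/18*1/1) = [17/108, 1/6) <- contains code 103/648
  emit 'd', narrow to [17/108, 1/6)
Step 4: interval [17/108, 1/6), width = 1/6 - 17/108 = 1/108
  'f': [17/108 + 1/108*0/1, 17/108 + 1/108*1/3) = [17/108, 13/81) <- contains code 103/648
  'b': [17/108 + 1/108*1/3, 17/108 + 1/108*1/2) = [13/81, 35/216)
  'a': [17/108 + 1/108*1/2, 17/108 + 1/108*5/6) = [35/216, 107/648)
  'd': [17/108 + 1/108*5/6, 17/108 + 1/108*1/1) = [107/648, 1/6)
  emit 'f', narrow to [17/108, 13/81)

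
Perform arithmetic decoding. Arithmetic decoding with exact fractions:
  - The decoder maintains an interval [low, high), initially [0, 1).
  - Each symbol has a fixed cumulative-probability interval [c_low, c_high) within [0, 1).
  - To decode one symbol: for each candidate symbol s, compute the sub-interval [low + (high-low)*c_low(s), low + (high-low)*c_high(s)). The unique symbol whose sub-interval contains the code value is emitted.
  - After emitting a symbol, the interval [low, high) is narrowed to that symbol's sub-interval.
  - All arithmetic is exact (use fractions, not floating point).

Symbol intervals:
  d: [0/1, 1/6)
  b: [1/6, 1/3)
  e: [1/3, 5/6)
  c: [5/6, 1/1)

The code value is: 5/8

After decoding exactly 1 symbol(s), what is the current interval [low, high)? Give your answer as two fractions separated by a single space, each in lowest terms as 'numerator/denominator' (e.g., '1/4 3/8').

Step 1: interval [0/1, 1/1), width = 1/1 - 0/1 = 1/1
  'd': [0/1 + 1/1*0/1, 0/1 + 1/1*1/6) = [0/1, 1/6)
  'b': [0/1 + 1/1*1/6, 0/1 + 1/1*1/3) = [1/6, 1/3)
  'e': [0/1 + 1/1*1/3, 0/1 + 1/1*5/6) = [1/3, 5/6) <- contains code 5/8
  'c': [0/1 + 1/1*5/6, 0/1 + 1/1*1/1) = [5/6, 1/1)
  emit 'e', narrow to [1/3, 5/6)

Answer: 1/3 5/6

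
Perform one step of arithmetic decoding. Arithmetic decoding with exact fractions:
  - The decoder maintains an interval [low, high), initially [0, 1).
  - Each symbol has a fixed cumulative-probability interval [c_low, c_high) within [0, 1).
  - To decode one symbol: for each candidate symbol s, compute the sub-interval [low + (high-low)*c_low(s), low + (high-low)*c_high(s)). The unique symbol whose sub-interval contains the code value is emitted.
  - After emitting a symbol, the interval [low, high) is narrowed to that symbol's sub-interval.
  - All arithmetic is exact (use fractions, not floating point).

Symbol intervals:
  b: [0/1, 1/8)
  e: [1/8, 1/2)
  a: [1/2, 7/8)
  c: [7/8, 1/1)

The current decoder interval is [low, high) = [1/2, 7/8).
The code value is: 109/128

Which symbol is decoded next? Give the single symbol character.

Interval width = high − low = 7/8 − 1/2 = 3/8
Scaled code = (code − low) / width = (109/128 − 1/2) / 3/8 = 15/16
  b: [0/1, 1/8) 
  e: [1/8, 1/2) 
  a: [1/2, 7/8) 
  c: [7/8, 1/1) ← scaled code falls here ✓

Answer: c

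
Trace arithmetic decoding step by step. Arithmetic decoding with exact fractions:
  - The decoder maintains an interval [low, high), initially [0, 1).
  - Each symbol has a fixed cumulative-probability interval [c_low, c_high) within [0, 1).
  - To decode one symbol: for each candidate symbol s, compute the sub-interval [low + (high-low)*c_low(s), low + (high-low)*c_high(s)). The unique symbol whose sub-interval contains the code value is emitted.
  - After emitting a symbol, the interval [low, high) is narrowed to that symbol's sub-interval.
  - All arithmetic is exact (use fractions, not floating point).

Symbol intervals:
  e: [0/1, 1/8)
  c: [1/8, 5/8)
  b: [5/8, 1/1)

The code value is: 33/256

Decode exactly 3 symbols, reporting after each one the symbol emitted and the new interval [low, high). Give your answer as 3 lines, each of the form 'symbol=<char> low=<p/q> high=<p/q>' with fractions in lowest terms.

Step 1: interval [0/1, 1/1), width = 1/1 - 0/1 = 1/1
  'e': [0/1 + 1/1*0/1, 0/1 + 1/1*1/8) = [0/1, 1/8)
  'c': [0/1 + 1/1*1/8, 0/1 + 1/1*5/8) = [1/8, 5/8) <- contains code 33/256
  'b': [0/1 + 1/1*5/8, 0/1 + 1/1*1/1) = [5/8, 1/1)
  emit 'c', narrow to [1/8, 5/8)
Step 2: interval [1/8, 5/8), width = 5/8 - 1/8 = 1/2
  'e': [1/8 + 1/2*0/1, 1/8 + 1/2*1/8) = [1/8, 3/16) <- contains code 33/256
  'c': [1/8 + 1/2*1/8, 1/8 + 1/2*5/8) = [3/16, 7/16)
  'b': [1/8 + 1/2*5/8, 1/8 + 1/2*1/1) = [7/16, 5/8)
  emit 'e', narrow to [1/8, 3/16)
Step 3: interval [1/8, 3/16), width = 3/16 - 1/8 = 1/16
  'e': [1/8 + 1/16*0/1, 1/8 + 1/16*1/8) = [1/8, 17/128) <- contains code 33/256
  'c': [1/8 + 1/16*1/8, 1/8 + 1/16*5/8) = [17/128, 21/128)
  'b': [1/8 + 1/16*5/8, 1/8 + 1/16*1/1) = [21/128, 3/16)
  emit 'e', narrow to [1/8, 17/128)

Answer: symbol=c low=1/8 high=5/8
symbol=e low=1/8 high=3/16
symbol=e low=1/8 high=17/128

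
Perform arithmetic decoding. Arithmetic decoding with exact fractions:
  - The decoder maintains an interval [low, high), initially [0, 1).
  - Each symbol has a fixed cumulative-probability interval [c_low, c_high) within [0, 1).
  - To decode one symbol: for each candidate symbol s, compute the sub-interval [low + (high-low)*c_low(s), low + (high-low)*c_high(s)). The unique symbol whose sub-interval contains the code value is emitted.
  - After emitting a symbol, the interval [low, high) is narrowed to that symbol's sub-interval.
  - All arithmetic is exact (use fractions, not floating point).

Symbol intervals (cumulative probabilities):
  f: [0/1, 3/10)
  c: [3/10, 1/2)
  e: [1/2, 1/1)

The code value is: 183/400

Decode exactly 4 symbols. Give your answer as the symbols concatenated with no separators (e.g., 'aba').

Step 1: interval [0/1, 1/1), width = 1/1 - 0/1 = 1/1
  'f': [0/1 + 1/1*0/1, 0/1 + 1/1*3/10) = [0/1, 3/10)
  'c': [0/1 + 1/1*3/10, 0/1 + 1/1*1/2) = [3/10, 1/2) <- contains code 183/400
  'e': [0/1 + 1/1*1/2, 0/1 + 1/1*1/1) = [1/2, 1/1)
  emit 'c', narrow to [3/10, 1/2)
Step 2: interval [3/10, 1/2), width = 1/2 - 3/10 = 1/5
  'f': [3/10 + 1/5*0/1, 3/10 + 1/5*3/10) = [3/10, 9/25)
  'c': [3/10 + 1/5*3/10, 3/10 + 1/5*1/2) = [9/25, 2/5)
  'e': [3/10 + 1/5*1/2, 3/10 + 1/5*1/1) = [2/5, 1/2) <- contains code 183/400
  emit 'e', narrow to [2/5, 1/2)
Step 3: interval [2/5, 1/2), width = 1/2 - 2/5 = 1/10
  'f': [2/5 + 1/10*0/1, 2/5 + 1/10*3/10) = [2/5, 43/100)
  'c': [2/5 + 1/10*3/10, 2/5 + 1/10*1/2) = [43/100, 9/20)
  'e': [2/5 + 1/10*1/2, 2/5 + 1/10*1/1) = [9/20, 1/2) <- contains code 183/400
  emit 'e', narrow to [9/20, 1/2)
Step 4: interval [9/20, 1/2), width = 1/2 - 9/20 = 1/20
  'f': [9/20 + 1/20*0/1, 9/20 + 1/20*3/10) = [9/20, 93/200) <- contains code 183/400
  'c': [9/20 + 1/20*3/10, 9/20 + 1/20*1/2) = [93/200, 19/40)
  'e': [9/20 + 1/20*1/2, 9/20 + 1/20*1/1) = [19/40, 1/2)
  emit 'f', narrow to [9/20, 93/200)

Answer: ceef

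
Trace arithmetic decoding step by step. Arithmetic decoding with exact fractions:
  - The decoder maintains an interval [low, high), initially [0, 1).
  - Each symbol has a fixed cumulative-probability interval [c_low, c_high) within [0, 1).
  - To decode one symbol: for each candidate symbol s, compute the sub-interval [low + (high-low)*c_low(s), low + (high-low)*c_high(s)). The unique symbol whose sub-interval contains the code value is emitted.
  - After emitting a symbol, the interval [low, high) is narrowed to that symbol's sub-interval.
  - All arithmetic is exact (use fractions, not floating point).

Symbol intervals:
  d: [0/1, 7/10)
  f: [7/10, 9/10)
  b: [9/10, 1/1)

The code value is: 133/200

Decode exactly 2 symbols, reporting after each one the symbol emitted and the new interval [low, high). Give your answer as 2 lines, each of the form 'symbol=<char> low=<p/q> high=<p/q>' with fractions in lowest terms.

Step 1: interval [0/1, 1/1), width = 1/1 - 0/1 = 1/1
  'd': [0/1 + 1/1*0/1, 0/1 + 1/1*7/10) = [0/1, 7/10) <- contains code 133/200
  'f': [0/1 + 1/1*7/10, 0/1 + 1/1*9/10) = [7/10, 9/10)
  'b': [0/1 + 1/1*9/10, 0/1 + 1/1*1/1) = [9/10, 1/1)
  emit 'd', narrow to [0/1, 7/10)
Step 2: interval [0/1, 7/10), width = 7/10 - 0/1 = 7/10
  'd': [0/1 + 7/10*0/1, 0/1 + 7/10*7/10) = [0/1, 49/100)
  'f': [0/1 + 7/10*7/10, 0/1 + 7/10*9/10) = [49/100, 63/100)
  'b': [0/1 + 7/10*9/10, 0/1 + 7/10*1/1) = [63/100, 7/10) <- contains code 133/200
  emit 'b', narrow to [63/100, 7/10)

Answer: symbol=d low=0/1 high=7/10
symbol=b low=63/100 high=7/10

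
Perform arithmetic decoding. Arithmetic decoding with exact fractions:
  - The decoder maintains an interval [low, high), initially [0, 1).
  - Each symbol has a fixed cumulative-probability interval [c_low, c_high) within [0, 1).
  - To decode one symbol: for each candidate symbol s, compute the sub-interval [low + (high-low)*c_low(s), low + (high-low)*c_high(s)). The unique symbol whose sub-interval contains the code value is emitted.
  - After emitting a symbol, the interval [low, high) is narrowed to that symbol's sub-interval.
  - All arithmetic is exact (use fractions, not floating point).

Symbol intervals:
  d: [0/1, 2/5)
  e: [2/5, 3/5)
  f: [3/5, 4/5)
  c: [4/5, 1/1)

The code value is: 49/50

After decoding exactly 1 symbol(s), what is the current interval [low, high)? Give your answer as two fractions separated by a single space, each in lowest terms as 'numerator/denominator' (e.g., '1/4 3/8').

Answer: 4/5 1/1

Derivation:
Step 1: interval [0/1, 1/1), width = 1/1 - 0/1 = 1/1
  'd': [0/1 + 1/1*0/1, 0/1 + 1/1*2/5) = [0/1, 2/5)
  'e': [0/1 + 1/1*2/5, 0/1 + 1/1*3/5) = [2/5, 3/5)
  'f': [0/1 + 1/1*3/5, 0/1 + 1/1*4/5) = [3/5, 4/5)
  'c': [0/1 + 1/1*4/5, 0/1 + 1/1*1/1) = [4/5, 1/1) <- contains code 49/50
  emit 'c', narrow to [4/5, 1/1)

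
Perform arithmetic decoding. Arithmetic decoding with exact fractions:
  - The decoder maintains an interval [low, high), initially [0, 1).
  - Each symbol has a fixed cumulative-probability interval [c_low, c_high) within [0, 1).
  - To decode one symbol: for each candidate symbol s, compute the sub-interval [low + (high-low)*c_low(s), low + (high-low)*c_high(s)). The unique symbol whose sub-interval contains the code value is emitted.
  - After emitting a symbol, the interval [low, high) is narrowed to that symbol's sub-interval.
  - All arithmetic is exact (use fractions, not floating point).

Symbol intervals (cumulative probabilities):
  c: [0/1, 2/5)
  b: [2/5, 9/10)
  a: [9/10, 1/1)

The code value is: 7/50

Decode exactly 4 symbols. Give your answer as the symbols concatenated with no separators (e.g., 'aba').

Step 1: interval [0/1, 1/1), width = 1/1 - 0/1 = 1/1
  'c': [0/1 + 1/1*0/1, 0/1 + 1/1*2/5) = [0/1, 2/5) <- contains code 7/50
  'b': [0/1 + 1/1*2/5, 0/1 + 1/1*9/10) = [2/5, 9/10)
  'a': [0/1 + 1/1*9/10, 0/1 + 1/1*1/1) = [9/10, 1/1)
  emit 'c', narrow to [0/1, 2/5)
Step 2: interval [0/1, 2/5), width = 2/5 - 0/1 = 2/5
  'c': [0/1 + 2/5*0/1, 0/1 + 2/5*2/5) = [0/1, 4/25) <- contains code 7/50
  'b': [0/1 + 2/5*2/5, 0/1 + 2/5*9/10) = [4/25, 9/25)
  'a': [0/1 + 2/5*9/10, 0/1 + 2/5*1/1) = [9/25, 2/5)
  emit 'c', narrow to [0/1, 4/25)
Step 3: interval [0/1, 4/25), width = 4/25 - 0/1 = 4/25
  'c': [0/1 + 4/25*0/1, 0/1 + 4/25*2/5) = [0/1, 8/125)
  'b': [0/1 + 4/25*2/5, 0/1 + 4/25*9/10) = [8/125, 18/125) <- contains code 7/50
  'a': [0/1 + 4/25*9/10, 0/1 + 4/25*1/1) = [18/125, 4/25)
  emit 'b', narrow to [8/125, 18/125)
Step 4: interval [8/125, 18/125), width = 18/125 - 8/125 = 2/25
  'c': [8/125 + 2/25*0/1, 8/125 + 2/25*2/5) = [8/125, 12/125)
  'b': [8/125 + 2/25*2/5, 8/125 + 2/25*9/10) = [12/125, 17/125)
  'a': [8/125 + 2/25*9/10, 8/125 + 2/25*1/1) = [17/125, 18/125) <- contains code 7/50
  emit 'a', narrow to [17/125, 18/125)

Answer: ccba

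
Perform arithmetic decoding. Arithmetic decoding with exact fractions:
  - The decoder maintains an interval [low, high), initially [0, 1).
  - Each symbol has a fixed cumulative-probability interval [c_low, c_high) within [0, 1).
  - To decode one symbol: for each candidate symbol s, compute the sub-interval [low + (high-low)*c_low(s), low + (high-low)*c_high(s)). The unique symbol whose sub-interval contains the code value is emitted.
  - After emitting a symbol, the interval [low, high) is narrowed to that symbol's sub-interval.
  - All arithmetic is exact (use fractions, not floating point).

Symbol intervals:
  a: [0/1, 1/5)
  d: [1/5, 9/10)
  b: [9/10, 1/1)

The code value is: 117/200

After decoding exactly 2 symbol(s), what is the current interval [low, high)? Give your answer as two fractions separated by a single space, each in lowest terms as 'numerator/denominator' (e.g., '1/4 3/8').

Answer: 17/50 83/100

Derivation:
Step 1: interval [0/1, 1/1), width = 1/1 - 0/1 = 1/1
  'a': [0/1 + 1/1*0/1, 0/1 + 1/1*1/5) = [0/1, 1/5)
  'd': [0/1 + 1/1*1/5, 0/1 + 1/1*9/10) = [1/5, 9/10) <- contains code 117/200
  'b': [0/1 + 1/1*9/10, 0/1 + 1/1*1/1) = [9/10, 1/1)
  emit 'd', narrow to [1/5, 9/10)
Step 2: interval [1/5, 9/10), width = 9/10 - 1/5 = 7/10
  'a': [1/5 + 7/10*0/1, 1/5 + 7/10*1/5) = [1/5, 17/50)
  'd': [1/5 + 7/10*1/5, 1/5 + 7/10*9/10) = [17/50, 83/100) <- contains code 117/200
  'b': [1/5 + 7/10*9/10, 1/5 + 7/10*1/1) = [83/100, 9/10)
  emit 'd', narrow to [17/50, 83/100)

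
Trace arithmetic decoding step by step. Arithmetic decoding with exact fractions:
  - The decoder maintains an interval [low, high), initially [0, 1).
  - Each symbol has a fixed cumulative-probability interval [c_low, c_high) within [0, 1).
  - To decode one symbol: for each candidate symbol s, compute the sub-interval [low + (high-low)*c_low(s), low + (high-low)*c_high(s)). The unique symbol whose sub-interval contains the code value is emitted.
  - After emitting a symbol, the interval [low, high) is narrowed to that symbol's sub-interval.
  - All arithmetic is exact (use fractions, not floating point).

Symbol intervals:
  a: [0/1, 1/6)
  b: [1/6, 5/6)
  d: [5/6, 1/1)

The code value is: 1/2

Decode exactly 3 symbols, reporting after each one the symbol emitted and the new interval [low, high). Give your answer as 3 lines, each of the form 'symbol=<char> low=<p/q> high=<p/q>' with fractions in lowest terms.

Answer: symbol=b low=1/6 high=5/6
symbol=b low=5/18 high=13/18
symbol=b low=19/54 high=35/54

Derivation:
Step 1: interval [0/1, 1/1), width = 1/1 - 0/1 = 1/1
  'a': [0/1 + 1/1*0/1, 0/1 + 1/1*1/6) = [0/1, 1/6)
  'b': [0/1 + 1/1*1/6, 0/1 + 1/1*5/6) = [1/6, 5/6) <- contains code 1/2
  'd': [0/1 + 1/1*5/6, 0/1 + 1/1*1/1) = [5/6, 1/1)
  emit 'b', narrow to [1/6, 5/6)
Step 2: interval [1/6, 5/6), width = 5/6 - 1/6 = 2/3
  'a': [1/6 + 2/3*0/1, 1/6 + 2/3*1/6) = [1/6, 5/18)
  'b': [1/6 + 2/3*1/6, 1/6 + 2/3*5/6) = [5/18, 13/18) <- contains code 1/2
  'd': [1/6 + 2/3*5/6, 1/6 + 2/3*1/1) = [13/18, 5/6)
  emit 'b', narrow to [5/18, 13/18)
Step 3: interval [5/18, 13/18), width = 13/18 - 5/18 = 4/9
  'a': [5/18 + 4/9*0/1, 5/18 + 4/9*1/6) = [5/18, 19/54)
  'b': [5/18 + 4/9*1/6, 5/18 + 4/9*5/6) = [19/54, 35/54) <- contains code 1/2
  'd': [5/18 + 4/9*5/6, 5/18 + 4/9*1/1) = [35/54, 13/18)
  emit 'b', narrow to [19/54, 35/54)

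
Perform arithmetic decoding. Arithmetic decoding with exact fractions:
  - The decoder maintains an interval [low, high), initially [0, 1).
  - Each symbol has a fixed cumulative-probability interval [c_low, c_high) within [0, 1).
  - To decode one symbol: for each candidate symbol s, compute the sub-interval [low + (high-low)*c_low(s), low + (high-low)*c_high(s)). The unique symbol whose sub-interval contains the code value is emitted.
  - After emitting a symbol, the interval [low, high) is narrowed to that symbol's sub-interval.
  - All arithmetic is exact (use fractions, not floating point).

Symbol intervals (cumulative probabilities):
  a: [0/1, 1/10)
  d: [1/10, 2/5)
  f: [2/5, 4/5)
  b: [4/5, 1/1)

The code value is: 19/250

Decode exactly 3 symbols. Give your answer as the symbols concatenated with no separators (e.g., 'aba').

Step 1: interval [0/1, 1/1), width = 1/1 - 0/1 = 1/1
  'a': [0/1 + 1/1*0/1, 0/1 + 1/1*1/10) = [0/1, 1/10) <- contains code 19/250
  'd': [0/1 + 1/1*1/10, 0/1 + 1/1*2/5) = [1/10, 2/5)
  'f': [0/1 + 1/1*2/5, 0/1 + 1/1*4/5) = [2/5, 4/5)
  'b': [0/1 + 1/1*4/5, 0/1 + 1/1*1/1) = [4/5, 1/1)
  emit 'a', narrow to [0/1, 1/10)
Step 2: interval [0/1, 1/10), width = 1/10 - 0/1 = 1/10
  'a': [0/1 + 1/10*0/1, 0/1 + 1/10*1/10) = [0/1, 1/100)
  'd': [0/1 + 1/10*1/10, 0/1 + 1/10*2/5) = [1/100, 1/25)
  'f': [0/1 + 1/10*2/5, 0/1 + 1/10*4/5) = [1/25, 2/25) <- contains code 19/250
  'b': [0/1 + 1/10*4/5, 0/1 + 1/10*1/1) = [2/25, 1/10)
  emit 'f', narrow to [1/25, 2/25)
Step 3: interval [1/25, 2/25), width = 2/25 - 1/25 = 1/25
  'a': [1/25 + 1/25*0/1, 1/25 + 1/25*1/10) = [1/25, 11/250)
  'd': [1/25 + 1/25*1/10, 1/25 + 1/25*2/5) = [11/250, 7/125)
  'f': [1/25 + 1/25*2/5, 1/25 + 1/25*4/5) = [7/125, 9/125)
  'b': [1/25 + 1/25*4/5, 1/25 + 1/25*1/1) = [9/125, 2/25) <- contains code 19/250
  emit 'b', narrow to [9/125, 2/25)

Answer: afb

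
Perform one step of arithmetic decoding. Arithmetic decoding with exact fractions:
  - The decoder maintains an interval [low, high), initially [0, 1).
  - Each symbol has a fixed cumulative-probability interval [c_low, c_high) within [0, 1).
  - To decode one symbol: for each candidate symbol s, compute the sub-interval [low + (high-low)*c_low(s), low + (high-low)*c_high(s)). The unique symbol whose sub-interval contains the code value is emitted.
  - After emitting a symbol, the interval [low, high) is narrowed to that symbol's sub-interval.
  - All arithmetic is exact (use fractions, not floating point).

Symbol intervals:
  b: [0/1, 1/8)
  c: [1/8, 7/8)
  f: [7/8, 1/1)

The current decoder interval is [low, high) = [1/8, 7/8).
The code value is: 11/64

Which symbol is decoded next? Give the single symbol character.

Answer: b

Derivation:
Interval width = high − low = 7/8 − 1/8 = 3/4
Scaled code = (code − low) / width = (11/64 − 1/8) / 3/4 = 1/16
  b: [0/1, 1/8) ← scaled code falls here ✓
  c: [1/8, 7/8) 
  f: [7/8, 1/1) 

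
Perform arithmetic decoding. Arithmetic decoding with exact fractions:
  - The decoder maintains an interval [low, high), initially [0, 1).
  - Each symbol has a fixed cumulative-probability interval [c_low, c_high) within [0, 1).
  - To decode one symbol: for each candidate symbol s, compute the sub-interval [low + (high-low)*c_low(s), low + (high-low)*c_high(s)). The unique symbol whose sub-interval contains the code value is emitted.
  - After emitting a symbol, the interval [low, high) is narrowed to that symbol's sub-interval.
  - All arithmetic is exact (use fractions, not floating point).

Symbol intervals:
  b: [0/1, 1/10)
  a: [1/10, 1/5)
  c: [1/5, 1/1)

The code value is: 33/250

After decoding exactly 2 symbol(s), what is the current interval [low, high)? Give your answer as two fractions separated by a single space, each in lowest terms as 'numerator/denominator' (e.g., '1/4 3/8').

Step 1: interval [0/1, 1/1), width = 1/1 - 0/1 = 1/1
  'b': [0/1 + 1/1*0/1, 0/1 + 1/1*1/10) = [0/1, 1/10)
  'a': [0/1 + 1/1*1/10, 0/1 + 1/1*1/5) = [1/10, 1/5) <- contains code 33/250
  'c': [0/1 + 1/1*1/5, 0/1 + 1/1*1/1) = [1/5, 1/1)
  emit 'a', narrow to [1/10, 1/5)
Step 2: interval [1/10, 1/5), width = 1/5 - 1/10 = 1/10
  'b': [1/10 + 1/10*0/1, 1/10 + 1/10*1/10) = [1/10, 11/100)
  'a': [1/10 + 1/10*1/10, 1/10 + 1/10*1/5) = [11/100, 3/25)
  'c': [1/10 + 1/10*1/5, 1/10 + 1/10*1/1) = [3/25, 1/5) <- contains code 33/250
  emit 'c', narrow to [3/25, 1/5)

Answer: 3/25 1/5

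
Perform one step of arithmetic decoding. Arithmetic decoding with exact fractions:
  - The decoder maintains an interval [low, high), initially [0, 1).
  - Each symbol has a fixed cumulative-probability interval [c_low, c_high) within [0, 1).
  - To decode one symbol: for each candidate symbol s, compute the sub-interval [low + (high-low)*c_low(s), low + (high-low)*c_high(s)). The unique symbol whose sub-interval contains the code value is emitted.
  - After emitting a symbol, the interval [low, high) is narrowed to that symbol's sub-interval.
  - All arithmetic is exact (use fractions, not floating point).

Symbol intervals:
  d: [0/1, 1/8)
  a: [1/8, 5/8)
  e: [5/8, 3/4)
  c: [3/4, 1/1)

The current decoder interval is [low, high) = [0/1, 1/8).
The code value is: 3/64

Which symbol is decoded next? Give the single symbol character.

Interval width = high − low = 1/8 − 0/1 = 1/8
Scaled code = (code − low) / width = (3/64 − 0/1) / 1/8 = 3/8
  d: [0/1, 1/8) 
  a: [1/8, 5/8) ← scaled code falls here ✓
  e: [5/8, 3/4) 
  c: [3/4, 1/1) 

Answer: a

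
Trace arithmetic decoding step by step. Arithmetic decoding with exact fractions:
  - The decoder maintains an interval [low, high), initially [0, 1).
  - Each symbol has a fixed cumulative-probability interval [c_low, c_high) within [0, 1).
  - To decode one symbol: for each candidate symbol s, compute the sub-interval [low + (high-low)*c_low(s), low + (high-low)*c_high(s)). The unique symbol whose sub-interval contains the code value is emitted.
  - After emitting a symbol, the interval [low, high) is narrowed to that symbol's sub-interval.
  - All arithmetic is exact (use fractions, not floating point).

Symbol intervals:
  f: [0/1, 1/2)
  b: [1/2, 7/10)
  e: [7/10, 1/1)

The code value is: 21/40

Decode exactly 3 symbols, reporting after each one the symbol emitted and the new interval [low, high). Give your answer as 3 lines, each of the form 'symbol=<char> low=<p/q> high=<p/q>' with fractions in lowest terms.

Step 1: interval [0/1, 1/1), width = 1/1 - 0/1 = 1/1
  'f': [0/1 + 1/1*0/1, 0/1 + 1/1*1/2) = [0/1, 1/2)
  'b': [0/1 + 1/1*1/2, 0/1 + 1/1*7/10) = [1/2, 7/10) <- contains code 21/40
  'e': [0/1 + 1/1*7/10, 0/1 + 1/1*1/1) = [7/10, 1/1)
  emit 'b', narrow to [1/2, 7/10)
Step 2: interval [1/2, 7/10), width = 7/10 - 1/2 = 1/5
  'f': [1/2 + 1/5*0/1, 1/2 + 1/5*1/2) = [1/2, 3/5) <- contains code 21/40
  'b': [1/2 + 1/5*1/2, 1/2 + 1/5*7/10) = [3/5, 16/25)
  'e': [1/2 + 1/5*7/10, 1/2 + 1/5*1/1) = [16/25, 7/10)
  emit 'f', narrow to [1/2, 3/5)
Step 3: interval [1/2, 3/5), width = 3/5 - 1/2 = 1/10
  'f': [1/2 + 1/10*0/1, 1/2 + 1/10*1/2) = [1/2, 11/20) <- contains code 21/40
  'b': [1/2 + 1/10*1/2, 1/2 + 1/10*7/10) = [11/20, 57/100)
  'e': [1/2 + 1/10*7/10, 1/2 + 1/10*1/1) = [57/100, 3/5)
  emit 'f', narrow to [1/2, 11/20)

Answer: symbol=b low=1/2 high=7/10
symbol=f low=1/2 high=3/5
symbol=f low=1/2 high=11/20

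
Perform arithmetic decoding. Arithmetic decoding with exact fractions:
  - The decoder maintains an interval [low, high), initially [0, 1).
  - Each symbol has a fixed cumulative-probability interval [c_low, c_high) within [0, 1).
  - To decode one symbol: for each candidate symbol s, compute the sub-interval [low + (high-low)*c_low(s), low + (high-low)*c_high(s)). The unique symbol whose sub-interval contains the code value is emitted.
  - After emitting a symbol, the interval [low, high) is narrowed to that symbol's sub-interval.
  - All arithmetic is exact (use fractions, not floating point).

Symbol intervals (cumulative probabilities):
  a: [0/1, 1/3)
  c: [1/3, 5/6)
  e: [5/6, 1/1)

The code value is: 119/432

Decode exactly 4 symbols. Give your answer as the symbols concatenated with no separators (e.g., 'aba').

Answer: acee

Derivation:
Step 1: interval [0/1, 1/1), width = 1/1 - 0/1 = 1/1
  'a': [0/1 + 1/1*0/1, 0/1 + 1/1*1/3) = [0/1, 1/3) <- contains code 119/432
  'c': [0/1 + 1/1*1/3, 0/1 + 1/1*5/6) = [1/3, 5/6)
  'e': [0/1 + 1/1*5/6, 0/1 + 1/1*1/1) = [5/6, 1/1)
  emit 'a', narrow to [0/1, 1/3)
Step 2: interval [0/1, 1/3), width = 1/3 - 0/1 = 1/3
  'a': [0/1 + 1/3*0/1, 0/1 + 1/3*1/3) = [0/1, 1/9)
  'c': [0/1 + 1/3*1/3, 0/1 + 1/3*5/6) = [1/9, 5/18) <- contains code 119/432
  'e': [0/1 + 1/3*5/6, 0/1 + 1/3*1/1) = [5/18, 1/3)
  emit 'c', narrow to [1/9, 5/18)
Step 3: interval [1/9, 5/18), width = 5/18 - 1/9 = 1/6
  'a': [1/9 + 1/6*0/1, 1/9 + 1/6*1/3) = [1/9, 1/6)
  'c': [1/9 + 1/6*1/3, 1/9 + 1/6*5/6) = [1/6, 1/4)
  'e': [1/9 + 1/6*5/6, 1/9 + 1/6*1/1) = [1/4, 5/18) <- contains code 119/432
  emit 'e', narrow to [1/4, 5/18)
Step 4: interval [1/4, 5/18), width = 5/18 - 1/4 = 1/36
  'a': [1/4 + 1/36*0/1, 1/4 + 1/36*1/3) = [1/4, 7/27)
  'c': [1/4 + 1/36*1/3, 1/4 + 1/36*5/6) = [7/27, 59/216)
  'e': [1/4 + 1/36*5/6, 1/4 + 1/36*1/1) = [59/216, 5/18) <- contains code 119/432
  emit 'e', narrow to [59/216, 5/18)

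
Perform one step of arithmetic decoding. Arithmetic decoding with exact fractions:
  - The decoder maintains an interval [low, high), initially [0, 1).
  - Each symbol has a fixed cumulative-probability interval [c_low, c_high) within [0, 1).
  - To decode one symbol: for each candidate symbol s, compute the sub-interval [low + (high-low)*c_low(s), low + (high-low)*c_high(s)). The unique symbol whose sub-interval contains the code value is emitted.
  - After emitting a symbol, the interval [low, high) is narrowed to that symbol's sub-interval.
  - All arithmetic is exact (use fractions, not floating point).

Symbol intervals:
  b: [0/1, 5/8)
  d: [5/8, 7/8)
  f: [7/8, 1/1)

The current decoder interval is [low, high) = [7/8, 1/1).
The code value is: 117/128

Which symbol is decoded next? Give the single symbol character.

Interval width = high − low = 1/1 − 7/8 = 1/8
Scaled code = (code − low) / width = (117/128 − 7/8) / 1/8 = 5/16
  b: [0/1, 5/8) ← scaled code falls here ✓
  d: [5/8, 7/8) 
  f: [7/8, 1/1) 

Answer: b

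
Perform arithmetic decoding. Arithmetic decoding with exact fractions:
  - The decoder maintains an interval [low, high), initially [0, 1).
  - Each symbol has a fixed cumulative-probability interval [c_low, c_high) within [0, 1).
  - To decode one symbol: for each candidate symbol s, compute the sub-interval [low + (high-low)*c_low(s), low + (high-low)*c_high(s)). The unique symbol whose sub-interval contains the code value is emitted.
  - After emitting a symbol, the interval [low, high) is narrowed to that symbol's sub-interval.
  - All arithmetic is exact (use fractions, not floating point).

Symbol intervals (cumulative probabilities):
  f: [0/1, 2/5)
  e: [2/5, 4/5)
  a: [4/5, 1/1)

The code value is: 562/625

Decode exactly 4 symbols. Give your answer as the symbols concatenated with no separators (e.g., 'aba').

Answer: aefe

Derivation:
Step 1: interval [0/1, 1/1), width = 1/1 - 0/1 = 1/1
  'f': [0/1 + 1/1*0/1, 0/1 + 1/1*2/5) = [0/1, 2/5)
  'e': [0/1 + 1/1*2/5, 0/1 + 1/1*4/5) = [2/5, 4/5)
  'a': [0/1 + 1/1*4/5, 0/1 + 1/1*1/1) = [4/5, 1/1) <- contains code 562/625
  emit 'a', narrow to [4/5, 1/1)
Step 2: interval [4/5, 1/1), width = 1/1 - 4/5 = 1/5
  'f': [4/5 + 1/5*0/1, 4/5 + 1/5*2/5) = [4/5, 22/25)
  'e': [4/5 + 1/5*2/5, 4/5 + 1/5*4/5) = [22/25, 24/25) <- contains code 562/625
  'a': [4/5 + 1/5*4/5, 4/5 + 1/5*1/1) = [24/25, 1/1)
  emit 'e', narrow to [22/25, 24/25)
Step 3: interval [22/25, 24/25), width = 24/25 - 22/25 = 2/25
  'f': [22/25 + 2/25*0/1, 22/25 + 2/25*2/5) = [22/25, 114/125) <- contains code 562/625
  'e': [22/25 + 2/25*2/5, 22/25 + 2/25*4/5) = [114/125, 118/125)
  'a': [22/25 + 2/25*4/5, 22/25 + 2/25*1/1) = [118/125, 24/25)
  emit 'f', narrow to [22/25, 114/125)
Step 4: interval [22/25, 114/125), width = 114/125 - 22/25 = 4/125
  'f': [22/25 + 4/125*0/1, 22/25 + 4/125*2/5) = [22/25, 558/625)
  'e': [22/25 + 4/125*2/5, 22/25 + 4/125*4/5) = [558/625, 566/625) <- contains code 562/625
  'a': [22/25 + 4/125*4/5, 22/25 + 4/125*1/1) = [566/625, 114/125)
  emit 'e', narrow to [558/625, 566/625)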